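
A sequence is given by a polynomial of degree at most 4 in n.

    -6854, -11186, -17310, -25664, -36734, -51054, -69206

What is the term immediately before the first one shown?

-3924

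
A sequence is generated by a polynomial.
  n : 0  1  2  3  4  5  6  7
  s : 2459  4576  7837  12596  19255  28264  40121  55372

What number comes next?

74611

Δ: 2117  3261  4759  6659  9009  11857  15251
Δ²: 1144  1498  1900  2350  2848  3394
Δ³: 354  402  450  498  546
Δ⁴: 48  48  48  48
Fourth differences constant at 48.
546 + 48 = 594;  3394 + 594 = 3988;  15251 + 3988 = 19239;  55372 + 19239 = 74611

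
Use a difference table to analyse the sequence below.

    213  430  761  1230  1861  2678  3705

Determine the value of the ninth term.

Δ: 217, 331, 469, 631, 817, 1027
Δ²: 114, 138, 162, 186, 210
Δ³: 24, 24, 24, 24
Third differences constant at 24.
210 + 24 = 234;  1027 + 234 = 1261;  3705 + 1261 = 4966
234 + 24 = 258;  1261 + 258 = 1519;  4966 + 1519 = 6485

6485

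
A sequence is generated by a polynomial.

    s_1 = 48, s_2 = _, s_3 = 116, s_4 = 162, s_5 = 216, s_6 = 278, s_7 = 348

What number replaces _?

78

Using the last 5 terms:
D1: 46  54  62  70
D2: 8  8  8
Constant second difference = 8.
Extend backward: 46 − 8 = 38;  116 − 38 = 78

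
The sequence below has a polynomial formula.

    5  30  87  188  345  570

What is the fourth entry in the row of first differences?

157

D1: 25, 57, 101, 157, 225
D2: 32, 44, 56, 68
D3: 12, 12, 12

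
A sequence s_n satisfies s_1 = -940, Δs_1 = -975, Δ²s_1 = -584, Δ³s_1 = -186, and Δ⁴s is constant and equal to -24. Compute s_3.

Build the table forward from the leading diagonal:
Fourth differences: -24, -24, -24
Third differences: -186, -210, -234
Second differences: -584, -770, -980
First differences: -975, -1559, -2329
s: -940, -1915, -3474

-3474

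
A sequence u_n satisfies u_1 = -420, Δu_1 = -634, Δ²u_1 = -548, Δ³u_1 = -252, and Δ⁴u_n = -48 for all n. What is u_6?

Build the table forward from the leading diagonal:
Fourth differences: -48  -48  -48  -48  -48  -48
Third differences: -252  -300  -348  -396  -444  -492
Second differences: -548  -800  -1100  -1448  -1844  -2288
First differences: -634  -1182  -1982  -3082  -4530  -6374
u: -420  -1054  -2236  -4218  -7300  -11830

-11830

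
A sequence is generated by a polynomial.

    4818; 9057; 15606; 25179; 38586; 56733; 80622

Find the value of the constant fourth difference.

First differences: 4239, 6549, 9573, 13407, 18147, 23889
Second differences: 2310, 3024, 3834, 4740, 5742
Third differences: 714, 810, 906, 1002
Fourth differences: 96, 96, 96

96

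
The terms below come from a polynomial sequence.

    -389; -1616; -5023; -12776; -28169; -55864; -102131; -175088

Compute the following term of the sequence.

Δ: -1227, -3407, -7753, -15393, -27695, -46267, -72957
Δ²: -2180, -4346, -7640, -12302, -18572, -26690
Δ³: -2166, -3294, -4662, -6270, -8118
Δ⁴: -1128, -1368, -1608, -1848
Δ⁵: -240, -240, -240
The fifth differences are constant (-240).
-1848 − 240 = -2088;  -8118 − 2088 = -10206;  -26690 − 10206 = -36896;  -72957 − 36896 = -109853;  -175088 − 109853 = -284941

-284941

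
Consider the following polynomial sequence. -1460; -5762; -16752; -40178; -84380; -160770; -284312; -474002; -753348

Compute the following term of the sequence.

-1150850

Δ: -4302, -10990, -23426, -44202, -76390, -123542, -189690, -279346
Δ²: -6688, -12436, -20776, -32188, -47152, -66148, -89656
Δ³: -5748, -8340, -11412, -14964, -18996, -23508
Δ⁴: -2592, -3072, -3552, -4032, -4512
Δ⁵: -480, -480, -480, -480
Fifth differences constant at -480.
-4512 − 480 = -4992;  -23508 − 4992 = -28500;  -89656 − 28500 = -118156;  -279346 − 118156 = -397502;  -753348 − 397502 = -1150850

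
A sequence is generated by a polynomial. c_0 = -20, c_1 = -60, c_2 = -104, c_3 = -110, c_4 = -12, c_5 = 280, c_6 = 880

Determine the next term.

-40, -44, -6, 98, 292, 600
-4, 38, 104, 194, 308
42, 66, 90, 114
24, 24, 24
The fourth differences are constant (24).
114 + 24 = 138;  308 + 138 = 446;  600 + 446 = 1046;  880 + 1046 = 1926

1926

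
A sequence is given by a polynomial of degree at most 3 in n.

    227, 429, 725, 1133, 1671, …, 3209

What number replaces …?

2357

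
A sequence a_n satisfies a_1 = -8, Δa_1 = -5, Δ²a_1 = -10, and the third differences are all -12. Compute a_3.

-28

Build the table forward from the leading diagonal:
D3: -12, -12, -12
D2: -10, -22, -34
D1: -5, -15, -37
a: -8, -13, -28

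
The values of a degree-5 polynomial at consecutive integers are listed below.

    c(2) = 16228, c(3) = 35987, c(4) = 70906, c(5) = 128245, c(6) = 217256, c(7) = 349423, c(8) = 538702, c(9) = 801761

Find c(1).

6121

First differences: 19759, 34919, 57339, 89011, 132167, 189279, 263059
Second differences: 15160, 22420, 31672, 43156, 57112, 73780
Third differences: 7260, 9252, 11484, 13956, 16668
Fourth differences: 1992, 2232, 2472, 2712
Fifth differences: 240, 240, 240
The fifth differences are constant at 240.
Work back: 1992 − 240 = 1752;  7260 − 1752 = 5508;  15160 − 5508 = 9652;  19759 − 9652 = 10107;  16228 − 10107 = 6121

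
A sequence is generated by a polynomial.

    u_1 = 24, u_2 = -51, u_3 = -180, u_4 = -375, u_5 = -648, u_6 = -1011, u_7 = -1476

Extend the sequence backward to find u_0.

First differences: -75  -129  -195  -273  -363  -465
Second differences: -54  -66  -78  -90  -102
Third differences: -12  -12  -12  -12
The third differences are constant at -12.
Work back: -54 + 12 = -42;  -75 + 42 = -33;  24 + 33 = 57

57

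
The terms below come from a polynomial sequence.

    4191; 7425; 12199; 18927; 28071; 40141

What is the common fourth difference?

First differences: 3234, 4774, 6728, 9144, 12070
Second differences: 1540, 1954, 2416, 2926
Third differences: 414, 462, 510
Fourth differences: 48, 48

48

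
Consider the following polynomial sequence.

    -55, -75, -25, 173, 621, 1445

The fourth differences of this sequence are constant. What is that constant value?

Δ: -20, 50, 198, 448, 824
Δ²: 70, 148, 250, 376
Δ³: 78, 102, 126
Δ⁴: 24, 24

24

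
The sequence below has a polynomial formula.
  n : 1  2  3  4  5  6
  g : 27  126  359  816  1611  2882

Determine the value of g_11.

D1: 99 , 233 , 457 , 795 , 1271
D2: 134 , 224 , 338 , 476
D3: 90 , 114 , 138
D4: 24 , 24
The fourth differences are constant (24).
138 + 24 = 162;  476 + 162 = 638;  1271 + 638 = 1909;  2882 + 1909 = 4791
162 + 24 = 186;  638 + 186 = 824;  1909 + 824 = 2733;  4791 + 2733 = 7524
186 + 24 = 210;  824 + 210 = 1034;  2733 + 1034 = 3767;  7524 + 3767 = 11291
210 + 24 = 234;  1034 + 234 = 1268;  3767 + 1268 = 5035;  11291 + 5035 = 16326
234 + 24 = 258;  1268 + 258 = 1526;  5035 + 1526 = 6561;  16326 + 6561 = 22887

22887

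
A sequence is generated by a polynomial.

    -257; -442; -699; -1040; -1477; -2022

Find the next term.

-2687

-185 , -257 , -341 , -437 , -545
-72 , -84 , -96 , -108
-12 , -12 , -12
Third differences constant at -12.
-108 − 12 = -120;  -545 − 120 = -665;  -2022 − 665 = -2687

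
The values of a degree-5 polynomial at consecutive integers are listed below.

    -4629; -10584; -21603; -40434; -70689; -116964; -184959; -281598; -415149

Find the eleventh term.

-833499

-5955 , -11019 , -18831 , -30255 , -46275 , -67995 , -96639 , -133551
-5064 , -7812 , -11424 , -16020 , -21720 , -28644 , -36912
-2748 , -3612 , -4596 , -5700 , -6924 , -8268
-864 , -984 , -1104 , -1224 , -1344
-120 , -120 , -120 , -120
Fifth differences constant at -120.
-1344 − 120 = -1464;  -8268 − 1464 = -9732;  -36912 − 9732 = -46644;  -133551 − 46644 = -180195;  -415149 − 180195 = -595344
-1464 − 120 = -1584;  -9732 − 1584 = -11316;  -46644 − 11316 = -57960;  -180195 − 57960 = -238155;  -595344 − 238155 = -833499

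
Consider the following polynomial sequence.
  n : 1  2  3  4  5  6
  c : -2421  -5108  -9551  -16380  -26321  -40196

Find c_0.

-956

Δ: -2687, -4443, -6829, -9941, -13875
Δ²: -1756, -2386, -3112, -3934
Δ³: -630, -726, -822
Δ⁴: -96, -96
The fourth differences are constant at -96.
Work back: -630 + 96 = -534;  -1756 + 534 = -1222;  -2687 + 1222 = -1465;  -2421 + 1465 = -956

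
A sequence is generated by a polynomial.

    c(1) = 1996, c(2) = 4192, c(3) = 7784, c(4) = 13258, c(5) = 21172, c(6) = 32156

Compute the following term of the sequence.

46912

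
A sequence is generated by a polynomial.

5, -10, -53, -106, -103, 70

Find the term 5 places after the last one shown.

First differences: -15 , -43 , -53 , 3 , 173
Second differences: -28 , -10 , 56 , 170
Third differences: 18 , 66 , 114
Fourth differences: 48 , 48
The fourth differences are constant (48).
114 + 48 = 162;  170 + 162 = 332;  173 + 332 = 505;  70 + 505 = 575
162 + 48 = 210;  332 + 210 = 542;  505 + 542 = 1047;  575 + 1047 = 1622
210 + 48 = 258;  542 + 258 = 800;  1047 + 800 = 1847;  1622 + 1847 = 3469
258 + 48 = 306;  800 + 306 = 1106;  1847 + 1106 = 2953;  3469 + 2953 = 6422
306 + 48 = 354;  1106 + 354 = 1460;  2953 + 1460 = 4413;  6422 + 4413 = 10835

10835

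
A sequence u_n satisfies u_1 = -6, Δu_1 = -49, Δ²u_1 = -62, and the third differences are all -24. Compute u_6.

-1111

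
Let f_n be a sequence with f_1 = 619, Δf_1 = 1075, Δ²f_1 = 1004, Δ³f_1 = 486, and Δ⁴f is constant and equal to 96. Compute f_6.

21374

Build the table forward from the leading diagonal:
Fourth differences: 96, 96, 96, 96, 96, 96
Third differences: 486, 582, 678, 774, 870, 966
Second differences: 1004, 1490, 2072, 2750, 3524, 4394
First differences: 1075, 2079, 3569, 5641, 8391, 11915
f: 619, 1694, 3773, 7342, 12983, 21374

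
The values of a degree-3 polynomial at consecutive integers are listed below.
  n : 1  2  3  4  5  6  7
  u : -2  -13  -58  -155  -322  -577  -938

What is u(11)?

Δ: -11, -45, -97, -167, -255, -361
Δ²: -34, -52, -70, -88, -106
Δ³: -18, -18, -18, -18
The third differences are constant (-18).
-106 − 18 = -124;  -361 − 124 = -485;  -938 − 485 = -1423
-124 − 18 = -142;  -485 − 142 = -627;  -1423 − 627 = -2050
-142 − 18 = -160;  -627 − 160 = -787;  -2050 − 787 = -2837
-160 − 18 = -178;  -787 − 178 = -965;  -2837 − 965 = -3802

-3802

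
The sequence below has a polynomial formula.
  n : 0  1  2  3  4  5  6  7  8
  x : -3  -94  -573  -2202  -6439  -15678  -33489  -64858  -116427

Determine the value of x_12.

First differences: -91, -479, -1629, -4237, -9239, -17811, -31369, -51569
Second differences: -388, -1150, -2608, -5002, -8572, -13558, -20200
Third differences: -762, -1458, -2394, -3570, -4986, -6642
Fourth differences: -696, -936, -1176, -1416, -1656
Fifth differences: -240, -240, -240, -240
Fifth differences constant at -240.
-1656 − 240 = -1896;  -6642 − 1896 = -8538;  -20200 − 8538 = -28738;  -51569 − 28738 = -80307;  -116427 − 80307 = -196734
-1896 − 240 = -2136;  -8538 − 2136 = -10674;  -28738 − 10674 = -39412;  -80307 − 39412 = -119719;  -196734 − 119719 = -316453
-2136 − 240 = -2376;  -10674 − 2376 = -13050;  -39412 − 13050 = -52462;  -119719 − 52462 = -172181;  -316453 − 172181 = -488634
-2376 − 240 = -2616;  -13050 − 2616 = -15666;  -52462 − 15666 = -68128;  -172181 − 68128 = -240309;  -488634 − 240309 = -728943

-728943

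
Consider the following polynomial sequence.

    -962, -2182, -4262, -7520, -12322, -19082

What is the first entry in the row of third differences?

-318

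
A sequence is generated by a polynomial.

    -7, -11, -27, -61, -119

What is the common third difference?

-6

First differences: -4, -16, -34, -58
Second differences: -12, -18, -24
Third differences: -6, -6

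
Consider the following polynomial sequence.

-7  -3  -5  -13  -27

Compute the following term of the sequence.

-47

D1: 4, -2, -8, -14
D2: -6, -6, -6
The second differences are constant (-6).
-14 − 6 = -20;  -27 − 20 = -47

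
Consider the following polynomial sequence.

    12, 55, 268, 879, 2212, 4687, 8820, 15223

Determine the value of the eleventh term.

D1: 43, 213, 611, 1333, 2475, 4133, 6403
D2: 170, 398, 722, 1142, 1658, 2270
D3: 228, 324, 420, 516, 612
D4: 96, 96, 96, 96
Fourth differences constant at 96.
612 + 96 = 708;  2270 + 708 = 2978;  6403 + 2978 = 9381;  15223 + 9381 = 24604
708 + 96 = 804;  2978 + 804 = 3782;  9381 + 3782 = 13163;  24604 + 13163 = 37767
804 + 96 = 900;  3782 + 900 = 4682;  13163 + 4682 = 17845;  37767 + 17845 = 55612

55612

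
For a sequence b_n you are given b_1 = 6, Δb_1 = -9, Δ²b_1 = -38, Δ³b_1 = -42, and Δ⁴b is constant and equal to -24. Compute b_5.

Build the table forward from the leading diagonal:
D4: -24, -24, -24, -24, -24
D3: -42, -66, -90, -114, -138
D2: -38, -80, -146, -236, -350
D1: -9, -47, -127, -273, -509
b: 6, -3, -50, -177, -450

-450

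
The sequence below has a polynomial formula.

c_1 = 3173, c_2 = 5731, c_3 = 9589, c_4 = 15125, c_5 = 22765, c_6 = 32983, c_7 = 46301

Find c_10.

D1: 2558, 3858, 5536, 7640, 10218, 13318
D2: 1300, 1678, 2104, 2578, 3100
D3: 378, 426, 474, 522
D4: 48, 48, 48
The fourth differences are constant (48).
522 + 48 = 570;  3100 + 570 = 3670;  13318 + 3670 = 16988;  46301 + 16988 = 63289
570 + 48 = 618;  3670 + 618 = 4288;  16988 + 4288 = 21276;  63289 + 21276 = 84565
618 + 48 = 666;  4288 + 666 = 4954;  21276 + 4954 = 26230;  84565 + 26230 = 110795

110795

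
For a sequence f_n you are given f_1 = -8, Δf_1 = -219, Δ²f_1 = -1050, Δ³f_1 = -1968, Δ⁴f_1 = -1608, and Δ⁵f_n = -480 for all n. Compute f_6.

Build the table forward from the leading diagonal:
Fifth differences: -480  -480  -480  -480  -480  -480
Fourth differences: -1608  -2088  -2568  -3048  -3528  -4008
Third differences: -1968  -3576  -5664  -8232  -11280  -14808
Second differences: -1050  -3018  -6594  -12258  -20490  -31770
First differences: -219  -1269  -4287  -10881  -23139  -43629
f: -8  -227  -1496  -5783  -16664  -39803

-39803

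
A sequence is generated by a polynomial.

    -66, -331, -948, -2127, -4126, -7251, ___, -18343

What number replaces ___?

Using the first 6 terms:
Δ: -265, -617, -1179, -1999, -3125
Δ²: -352, -562, -820, -1126
Δ³: -210, -258, -306
Δ⁴: -48, -48
Constant fourth difference = -48.
Extend forward: -306 − 48 = -354;  -1126 − 354 = -1480;  -3125 − 1480 = -4605;  -7251 − 4605 = -11856

-11856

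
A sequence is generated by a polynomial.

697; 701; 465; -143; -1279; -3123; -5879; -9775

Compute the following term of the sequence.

Δ: 4, -236, -608, -1136, -1844, -2756, -3896
Δ²: -240, -372, -528, -708, -912, -1140
Δ³: -132, -156, -180, -204, -228
Δ⁴: -24, -24, -24, -24
The fourth differences are constant (-24).
-228 − 24 = -252;  -1140 − 252 = -1392;  -3896 − 1392 = -5288;  -9775 − 5288 = -15063

-15063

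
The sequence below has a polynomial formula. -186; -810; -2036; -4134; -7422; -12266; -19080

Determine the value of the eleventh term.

D1: -624, -1226, -2098, -3288, -4844, -6814
D2: -602, -872, -1190, -1556, -1970
D3: -270, -318, -366, -414
D4: -48, -48, -48
The fourth differences are constant (-48).
-414 − 48 = -462;  -1970 − 462 = -2432;  -6814 − 2432 = -9246;  -19080 − 9246 = -28326
-462 − 48 = -510;  -2432 − 510 = -2942;  -9246 − 2942 = -12188;  -28326 − 12188 = -40514
-510 − 48 = -558;  -2942 − 558 = -3500;  -12188 − 3500 = -15688;  -40514 − 15688 = -56202
-558 − 48 = -606;  -3500 − 606 = -4106;  -15688 − 4106 = -19794;  -56202 − 19794 = -75996

-75996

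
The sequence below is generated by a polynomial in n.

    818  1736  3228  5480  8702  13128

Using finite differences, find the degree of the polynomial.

First differences: 918, 1492, 2252, 3222, 4426
Second differences: 574, 760, 970, 1204
Third differences: 186, 210, 234
Fourth differences: 24, 24
The fourth differences are constant, so the polynomial has degree 4.

4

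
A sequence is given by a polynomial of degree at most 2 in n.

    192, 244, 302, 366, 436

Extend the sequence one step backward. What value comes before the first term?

146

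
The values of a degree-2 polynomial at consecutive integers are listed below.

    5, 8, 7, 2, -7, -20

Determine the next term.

-37

First differences: 3  -1  -5  -9  -13
Second differences: -4  -4  -4  -4
Constant second difference = -4, so extend:
-13 − 4 = -17;  -20 − 17 = -37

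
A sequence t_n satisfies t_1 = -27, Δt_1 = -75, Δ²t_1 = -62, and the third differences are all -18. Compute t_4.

Build the table forward from the leading diagonal:
Third differences: -18  -18  -18  -18
Second differences: -62  -80  -98  -116
First differences: -75  -137  -217  -315
t: -27  -102  -239  -456

-456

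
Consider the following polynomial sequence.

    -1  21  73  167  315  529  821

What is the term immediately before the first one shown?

-5

First differences: 22, 52, 94, 148, 214, 292
Second differences: 30, 42, 54, 66, 78
Third differences: 12, 12, 12, 12
The third differences are constant at 12.
Work back: 30 − 12 = 18;  22 − 18 = 4;  -1 − 4 = -5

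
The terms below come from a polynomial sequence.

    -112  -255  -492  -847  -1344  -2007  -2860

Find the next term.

First differences: -143, -237, -355, -497, -663, -853
Second differences: -94, -118, -142, -166, -190
Third differences: -24, -24, -24, -24
Third differences constant at -24.
-190 − 24 = -214;  -853 − 214 = -1067;  -2860 − 1067 = -3927

-3927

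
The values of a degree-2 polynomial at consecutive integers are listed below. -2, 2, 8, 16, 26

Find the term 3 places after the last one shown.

68

D1: 4, 6, 8, 10
D2: 2, 2, 2
Second differences constant at 2.
10 + 2 = 12;  26 + 12 = 38
12 + 2 = 14;  38 + 14 = 52
14 + 2 = 16;  52 + 16 = 68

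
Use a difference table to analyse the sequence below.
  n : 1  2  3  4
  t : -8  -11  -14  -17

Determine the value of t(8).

-29

Δ: -3  -3  -3
First differences constant at -3.
-17 − 3 = -20
-20 − 3 = -23
-23 − 3 = -26
-26 − 3 = -29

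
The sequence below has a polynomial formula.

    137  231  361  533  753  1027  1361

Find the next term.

94, 130, 172, 220, 274, 334
36, 42, 48, 54, 60
6, 6, 6, 6
Constant third difference = 6, so extend:
60 + 6 = 66;  334 + 66 = 400;  1361 + 400 = 1761

1761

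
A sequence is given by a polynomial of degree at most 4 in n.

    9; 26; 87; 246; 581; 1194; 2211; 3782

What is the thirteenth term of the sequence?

17, 61, 159, 335, 613, 1017, 1571
44, 98, 176, 278, 404, 554
54, 78, 102, 126, 150
24, 24, 24, 24
Fourth differences constant at 24.
150 + 24 = 174;  554 + 174 = 728;  1571 + 728 = 2299;  3782 + 2299 = 6081
174 + 24 = 198;  728 + 198 = 926;  2299 + 926 = 3225;  6081 + 3225 = 9306
198 + 24 = 222;  926 + 222 = 1148;  3225 + 1148 = 4373;  9306 + 4373 = 13679
222 + 24 = 246;  1148 + 246 = 1394;  4373 + 1394 = 5767;  13679 + 5767 = 19446
246 + 24 = 270;  1394 + 270 = 1664;  5767 + 1664 = 7431;  19446 + 7431 = 26877

26877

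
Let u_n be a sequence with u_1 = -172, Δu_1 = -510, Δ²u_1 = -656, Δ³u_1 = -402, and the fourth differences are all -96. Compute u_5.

-7852

Build the table forward from the leading diagonal:
D4: -96, -96, -96, -96, -96
D3: -402, -498, -594, -690, -786
D2: -656, -1058, -1556, -2150, -2840
D1: -510, -1166, -2224, -3780, -5930
u: -172, -682, -1848, -4072, -7852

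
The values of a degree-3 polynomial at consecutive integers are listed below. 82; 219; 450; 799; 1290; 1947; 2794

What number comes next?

3855

Δ: 137 , 231 , 349 , 491 , 657 , 847
Δ²: 94 , 118 , 142 , 166 , 190
Δ³: 24 , 24 , 24 , 24
Constant third difference = 24, so extend:
190 + 24 = 214;  847 + 214 = 1061;  2794 + 1061 = 3855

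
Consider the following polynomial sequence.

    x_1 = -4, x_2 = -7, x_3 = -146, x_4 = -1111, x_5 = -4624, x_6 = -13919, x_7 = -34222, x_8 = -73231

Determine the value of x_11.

First differences: -3, -139, -965, -3513, -9295, -20303, -39009
Second differences: -136, -826, -2548, -5782, -11008, -18706
Third differences: -690, -1722, -3234, -5226, -7698
Fourth differences: -1032, -1512, -1992, -2472
Fifth differences: -480, -480, -480
Fifth differences constant at -480.
-2472 − 480 = -2952;  -7698 − 2952 = -10650;  -18706 − 10650 = -29356;  -39009 − 29356 = -68365;  -73231 − 68365 = -141596
-2952 − 480 = -3432;  -10650 − 3432 = -14082;  -29356 − 14082 = -43438;  -68365 − 43438 = -111803;  -141596 − 111803 = -253399
-3432 − 480 = -3912;  -14082 − 3912 = -17994;  -43438 − 17994 = -61432;  -111803 − 61432 = -173235;  -253399 − 173235 = -426634

-426634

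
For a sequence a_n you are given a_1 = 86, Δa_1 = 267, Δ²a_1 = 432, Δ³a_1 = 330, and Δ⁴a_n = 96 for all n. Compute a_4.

2513

Build the table forward from the leading diagonal:
D4: 96, 96, 96, 96
D3: 330, 426, 522, 618
D2: 432, 762, 1188, 1710
D1: 267, 699, 1461, 2649
a: 86, 353, 1052, 2513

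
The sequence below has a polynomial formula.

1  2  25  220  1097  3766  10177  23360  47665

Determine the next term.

89002

1, 23, 195, 877, 2669, 6411, 13183, 24305
22, 172, 682, 1792, 3742, 6772, 11122
150, 510, 1110, 1950, 3030, 4350
360, 600, 840, 1080, 1320
240, 240, 240, 240
Fifth differences constant at 240.
1320 + 240 = 1560;  4350 + 1560 = 5910;  11122 + 5910 = 17032;  24305 + 17032 = 41337;  47665 + 41337 = 89002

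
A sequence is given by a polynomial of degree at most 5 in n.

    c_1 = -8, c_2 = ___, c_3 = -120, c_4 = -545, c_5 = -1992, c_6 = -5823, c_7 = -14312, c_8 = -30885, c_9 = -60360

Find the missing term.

-27

Using the last 7 terms:
D1: -425, -1447, -3831, -8489, -16573, -29475
D2: -1022, -2384, -4658, -8084, -12902
D3: -1362, -2274, -3426, -4818
D4: -912, -1152, -1392
D5: -240, -240
Constant fifth difference = -240.
Extend backward: -912 + 240 = -672;  -1362 + 672 = -690;  -1022 + 690 = -332;  -425 + 332 = -93;  -120 + 93 = -27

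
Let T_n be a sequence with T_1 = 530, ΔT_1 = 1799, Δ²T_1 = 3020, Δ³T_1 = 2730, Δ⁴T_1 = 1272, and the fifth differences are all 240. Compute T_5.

Build the table forward from the leading diagonal:
Fifth differences: 240  240  240  240  240
Fourth differences: 1272  1512  1752  1992  2232
Third differences: 2730  4002  5514  7266  9258
Second differences: 3020  5750  9752  15266  22532
First differences: 1799  4819  10569  20321  35587
T: 530  2329  7148  17717  38038

38038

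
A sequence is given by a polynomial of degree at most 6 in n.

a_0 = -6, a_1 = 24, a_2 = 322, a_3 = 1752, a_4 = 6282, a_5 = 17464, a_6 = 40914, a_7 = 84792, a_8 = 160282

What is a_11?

743704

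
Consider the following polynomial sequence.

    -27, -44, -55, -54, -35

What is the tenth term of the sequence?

540

-17 , -11 , 1 , 19
6 , 12 , 18
6 , 6
The third differences are constant (6).
18 + 6 = 24;  19 + 24 = 43;  -35 + 43 = 8
24 + 6 = 30;  43 + 30 = 73;  8 + 73 = 81
30 + 6 = 36;  73 + 36 = 109;  81 + 109 = 190
36 + 6 = 42;  109 + 42 = 151;  190 + 151 = 341
42 + 6 = 48;  151 + 48 = 199;  341 + 199 = 540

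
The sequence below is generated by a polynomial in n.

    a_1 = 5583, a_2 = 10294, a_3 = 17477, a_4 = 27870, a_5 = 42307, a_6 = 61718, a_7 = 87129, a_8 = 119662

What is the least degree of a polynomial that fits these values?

Δ: 4711, 7183, 10393, 14437, 19411, 25411, 32533
Δ²: 2472, 3210, 4044, 4974, 6000, 7122
Δ³: 738, 834, 930, 1026, 1122
Δ⁴: 96, 96, 96, 96
The fourth differences are constant, so the polynomial has degree 4.

4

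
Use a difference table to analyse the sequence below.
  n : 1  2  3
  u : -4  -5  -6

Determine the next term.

-7

First differences: -1 , -1
First differences constant at -1.
-6 − 1 = -7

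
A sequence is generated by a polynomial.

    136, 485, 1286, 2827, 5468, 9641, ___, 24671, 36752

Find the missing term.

Using the first 6 terms:
Δ: 349, 801, 1541, 2641, 4173
Δ²: 452, 740, 1100, 1532
Δ³: 288, 360, 432
Δ⁴: 72, 72
Constant fourth difference = 72.
Extend forward: 432 + 72 = 504;  1532 + 504 = 2036;  4173 + 2036 = 6209;  9641 + 6209 = 15850

15850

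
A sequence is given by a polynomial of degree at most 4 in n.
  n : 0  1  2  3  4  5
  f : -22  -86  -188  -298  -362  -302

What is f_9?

3578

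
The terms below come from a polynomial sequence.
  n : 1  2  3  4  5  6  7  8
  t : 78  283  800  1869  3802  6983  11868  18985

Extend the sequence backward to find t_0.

D1: 205  517  1069  1933  3181  4885  7117
D2: 312  552  864  1248  1704  2232
D3: 240  312  384  456  528
D4: 72  72  72  72
The fourth differences are constant at 72.
Work back: 240 − 72 = 168;  312 − 168 = 144;  205 − 144 = 61;  78 − 61 = 17

17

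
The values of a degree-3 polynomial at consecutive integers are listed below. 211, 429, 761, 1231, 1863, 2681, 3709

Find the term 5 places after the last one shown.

D1: 218 , 332 , 470 , 632 , 818 , 1028
D2: 114 , 138 , 162 , 186 , 210
D3: 24 , 24 , 24 , 24
Constant third difference = 24, so extend:
210 + 24 = 234;  1028 + 234 = 1262;  3709 + 1262 = 4971
234 + 24 = 258;  1262 + 258 = 1520;  4971 + 1520 = 6491
258 + 24 = 282;  1520 + 282 = 1802;  6491 + 1802 = 8293
282 + 24 = 306;  1802 + 306 = 2108;  8293 + 2108 = 10401
306 + 24 = 330;  2108 + 330 = 2438;  10401 + 2438 = 12839

12839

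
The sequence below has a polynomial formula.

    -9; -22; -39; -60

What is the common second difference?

First differences: -13, -17, -21
Second differences: -4, -4

-4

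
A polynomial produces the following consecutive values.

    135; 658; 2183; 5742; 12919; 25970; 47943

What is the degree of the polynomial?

D1: 523, 1525, 3559, 7177, 13051, 21973
D2: 1002, 2034, 3618, 5874, 8922
D3: 1032, 1584, 2256, 3048
D4: 552, 672, 792
D5: 120, 120
The fifth differences are constant, so the polynomial has degree 5.

5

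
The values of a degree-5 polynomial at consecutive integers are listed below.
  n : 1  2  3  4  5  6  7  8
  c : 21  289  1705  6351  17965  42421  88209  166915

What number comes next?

293701

First differences: 268  1416  4646  11614  24456  45788  78706
Second differences: 1148  3230  6968  12842  21332  32918
Third differences: 2082  3738  5874  8490  11586
Fourth differences: 1656  2136  2616  3096
Fifth differences: 480  480  480
The fifth differences are constant (480).
3096 + 480 = 3576;  11586 + 3576 = 15162;  32918 + 15162 = 48080;  78706 + 48080 = 126786;  166915 + 126786 = 293701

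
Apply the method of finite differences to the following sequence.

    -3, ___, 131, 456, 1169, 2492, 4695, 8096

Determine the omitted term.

20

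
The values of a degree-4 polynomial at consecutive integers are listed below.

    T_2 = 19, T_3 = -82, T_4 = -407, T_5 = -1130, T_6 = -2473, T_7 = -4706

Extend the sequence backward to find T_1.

22

-101, -325, -723, -1343, -2233
-224, -398, -620, -890
-174, -222, -270
-48, -48
The fourth differences are constant at -48.
Work back: -174 + 48 = -126;  -224 + 126 = -98;  -101 + 98 = -3;  19 + 3 = 22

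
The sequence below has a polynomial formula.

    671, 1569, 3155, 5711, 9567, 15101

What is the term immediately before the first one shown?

898, 1586, 2556, 3856, 5534
688, 970, 1300, 1678
282, 330, 378
48, 48
The fourth differences are constant at 48.
Work back: 282 − 48 = 234;  688 − 234 = 454;  898 − 454 = 444;  671 − 444 = 227

227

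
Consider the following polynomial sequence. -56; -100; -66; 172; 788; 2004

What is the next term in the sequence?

4090

D1: -44, 34, 238, 616, 1216
D2: 78, 204, 378, 600
D3: 126, 174, 222
D4: 48, 48
The fourth differences are constant (48).
222 + 48 = 270;  600 + 270 = 870;  1216 + 870 = 2086;  2004 + 2086 = 4090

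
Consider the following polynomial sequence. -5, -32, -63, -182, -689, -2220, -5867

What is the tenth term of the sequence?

First differences: -27  -31  -119  -507  -1531  -3647
Second differences: -4  -88  -388  -1024  -2116
Third differences: -84  -300  -636  -1092
Fourth differences: -216  -336  -456
Fifth differences: -120  -120
Fifth differences constant at -120.
-456 − 120 = -576;  -1092 − 576 = -1668;  -2116 − 1668 = -3784;  -3647 − 3784 = -7431;  -5867 − 7431 = -13298
-576 − 120 = -696;  -1668 − 696 = -2364;  -3784 − 2364 = -6148;  -7431 − 6148 = -13579;  -13298 − 13579 = -26877
-696 − 120 = -816;  -2364 − 816 = -3180;  -6148 − 3180 = -9328;  -13579 − 9328 = -22907;  -26877 − 22907 = -49784

-49784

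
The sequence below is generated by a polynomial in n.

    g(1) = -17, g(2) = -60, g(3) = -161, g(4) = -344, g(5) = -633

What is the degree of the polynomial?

D1: -43, -101, -183, -289
D2: -58, -82, -106
D3: -24, -24
The third differences are constant, so the polynomial has degree 3.

3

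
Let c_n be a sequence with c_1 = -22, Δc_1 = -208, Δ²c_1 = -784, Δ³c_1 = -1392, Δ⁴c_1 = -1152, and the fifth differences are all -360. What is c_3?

-1222

Build the table forward from the leading diagonal:
Δ⁵: -360, -360, -360
Δ⁴: -1152, -1512, -1872
Δ³: -1392, -2544, -4056
Δ²: -784, -2176, -4720
Δ: -208, -992, -3168
c: -22, -230, -1222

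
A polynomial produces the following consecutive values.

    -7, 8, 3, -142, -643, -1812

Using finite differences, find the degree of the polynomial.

4

D1: 15, -5, -145, -501, -1169
D2: -20, -140, -356, -668
D3: -120, -216, -312
D4: -96, -96
The fourth differences are constant, so the polynomial has degree 4.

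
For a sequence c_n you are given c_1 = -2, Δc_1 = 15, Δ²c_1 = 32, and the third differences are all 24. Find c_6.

633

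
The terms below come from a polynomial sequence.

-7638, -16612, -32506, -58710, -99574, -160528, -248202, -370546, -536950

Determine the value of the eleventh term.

-1047418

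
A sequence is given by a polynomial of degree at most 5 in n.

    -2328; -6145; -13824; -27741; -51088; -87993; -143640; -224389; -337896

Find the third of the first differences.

Δ: -3817, -7679, -13917, -23347, -36905, -55647, -80749, -113507
Δ²: -3862, -6238, -9430, -13558, -18742, -25102, -32758
Δ³: -2376, -3192, -4128, -5184, -6360, -7656
Δ⁴: -816, -936, -1056, -1176, -1296
Δ⁵: -120, -120, -120, -120

-13917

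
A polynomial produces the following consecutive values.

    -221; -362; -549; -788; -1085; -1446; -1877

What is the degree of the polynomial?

Δ: -141, -187, -239, -297, -361, -431
Δ²: -46, -52, -58, -64, -70
Δ³: -6, -6, -6, -6
The third differences are constant, so the polynomial has degree 3.

3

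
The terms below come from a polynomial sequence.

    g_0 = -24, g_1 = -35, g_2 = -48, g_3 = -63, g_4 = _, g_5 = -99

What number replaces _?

-80

Using the first 4 terms:
Δ: -11  -13  -15
Δ²: -2  -2
Constant second difference = -2.
Extend forward: -15 − 2 = -17;  -63 − 17 = -80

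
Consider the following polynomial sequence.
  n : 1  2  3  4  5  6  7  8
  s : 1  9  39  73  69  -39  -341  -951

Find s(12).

8, 30, 34, -4, -108, -302, -610
22, 4, -38, -104, -194, -308
-18, -42, -66, -90, -114
-24, -24, -24, -24
Fourth differences constant at -24.
-114 − 24 = -138;  -308 − 138 = -446;  -610 − 446 = -1056;  -951 − 1056 = -2007
-138 − 24 = -162;  -446 − 162 = -608;  -1056 − 608 = -1664;  -2007 − 1664 = -3671
-162 − 24 = -186;  -608 − 186 = -794;  -1664 − 794 = -2458;  -3671 − 2458 = -6129
-186 − 24 = -210;  -794 − 210 = -1004;  -2458 − 1004 = -3462;  -6129 − 3462 = -9591

-9591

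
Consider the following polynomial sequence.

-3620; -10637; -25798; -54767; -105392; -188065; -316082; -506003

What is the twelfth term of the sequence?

-2350327

First differences: -7017, -15161, -28969, -50625, -82673, -128017, -189921
Second differences: -8144, -13808, -21656, -32048, -45344, -61904
Third differences: -5664, -7848, -10392, -13296, -16560
Fourth differences: -2184, -2544, -2904, -3264
Fifth differences: -360, -360, -360
The fifth differences are constant (-360).
-3264 − 360 = -3624;  -16560 − 3624 = -20184;  -61904 − 20184 = -82088;  -189921 − 82088 = -272009;  -506003 − 272009 = -778012
-3624 − 360 = -3984;  -20184 − 3984 = -24168;  -82088 − 24168 = -106256;  -272009 − 106256 = -378265;  -778012 − 378265 = -1156277
-3984 − 360 = -4344;  -24168 − 4344 = -28512;  -106256 − 28512 = -134768;  -378265 − 134768 = -513033;  -1156277 − 513033 = -1669310
-4344 − 360 = -4704;  -28512 − 4704 = -33216;  -134768 − 33216 = -167984;  -513033 − 167984 = -681017;  -1669310 − 681017 = -2350327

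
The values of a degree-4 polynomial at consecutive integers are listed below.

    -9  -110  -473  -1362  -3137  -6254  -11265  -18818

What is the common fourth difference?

-96

First differences: -101, -363, -889, -1775, -3117, -5011, -7553
Second differences: -262, -526, -886, -1342, -1894, -2542
Third differences: -264, -360, -456, -552, -648
Fourth differences: -96, -96, -96, -96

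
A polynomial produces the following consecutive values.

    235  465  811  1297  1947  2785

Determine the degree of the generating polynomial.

Δ: 230, 346, 486, 650, 838
Δ²: 116, 140, 164, 188
Δ³: 24, 24, 24
The third differences are constant, so the polynomial has degree 3.

3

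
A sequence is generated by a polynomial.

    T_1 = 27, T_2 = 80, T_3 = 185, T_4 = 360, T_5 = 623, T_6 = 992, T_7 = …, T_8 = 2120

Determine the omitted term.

Using the first 6 terms:
First differences: 53, 105, 175, 263, 369
Second differences: 52, 70, 88, 106
Third differences: 18, 18, 18
Constant third difference = 18.
Extend forward: 106 + 18 = 124;  369 + 124 = 493;  992 + 493 = 1485

1485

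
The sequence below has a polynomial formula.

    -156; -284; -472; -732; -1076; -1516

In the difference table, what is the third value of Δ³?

-12

D1: -128, -188, -260, -344, -440
D2: -60, -72, -84, -96
D3: -12, -12, -12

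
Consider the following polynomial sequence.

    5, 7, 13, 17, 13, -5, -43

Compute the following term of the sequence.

D1: 2 , 6 , 4 , -4 , -18 , -38
D2: 4 , -2 , -8 , -14 , -20
D3: -6 , -6 , -6 , -6
The third differences are constant (-6).
-20 − 6 = -26;  -38 − 26 = -64;  -43 − 64 = -107

-107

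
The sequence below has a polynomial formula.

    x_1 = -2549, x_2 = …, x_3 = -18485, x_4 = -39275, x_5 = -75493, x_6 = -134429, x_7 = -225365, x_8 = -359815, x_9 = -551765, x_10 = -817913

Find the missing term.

-7585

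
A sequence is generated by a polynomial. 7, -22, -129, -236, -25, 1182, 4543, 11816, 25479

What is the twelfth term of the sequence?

142908

Δ: -29, -107, -107, 211, 1207, 3361, 7273, 13663
Δ²: -78, 0, 318, 996, 2154, 3912, 6390
Δ³: 78, 318, 678, 1158, 1758, 2478
Δ⁴: 240, 360, 480, 600, 720
Δ⁵: 120, 120, 120, 120
Fifth differences constant at 120.
720 + 120 = 840;  2478 + 840 = 3318;  6390 + 3318 = 9708;  13663 + 9708 = 23371;  25479 + 23371 = 48850
840 + 120 = 960;  3318 + 960 = 4278;  9708 + 4278 = 13986;  23371 + 13986 = 37357;  48850 + 37357 = 86207
960 + 120 = 1080;  4278 + 1080 = 5358;  13986 + 5358 = 19344;  37357 + 19344 = 56701;  86207 + 56701 = 142908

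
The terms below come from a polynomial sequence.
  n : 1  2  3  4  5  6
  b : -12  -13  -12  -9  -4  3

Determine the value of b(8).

D1: -1 , 1 , 3 , 5 , 7
D2: 2 , 2 , 2 , 2
The second differences are constant (2).
7 + 2 = 9;  3 + 9 = 12
9 + 2 = 11;  12 + 11 = 23

23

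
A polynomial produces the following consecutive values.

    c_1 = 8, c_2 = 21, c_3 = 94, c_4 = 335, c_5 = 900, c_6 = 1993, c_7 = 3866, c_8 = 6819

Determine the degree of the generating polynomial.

4

First differences: 13, 73, 241, 565, 1093, 1873, 2953
Second differences: 60, 168, 324, 528, 780, 1080
Third differences: 108, 156, 204, 252, 300
Fourth differences: 48, 48, 48, 48
The fourth differences are constant, so the polynomial has degree 4.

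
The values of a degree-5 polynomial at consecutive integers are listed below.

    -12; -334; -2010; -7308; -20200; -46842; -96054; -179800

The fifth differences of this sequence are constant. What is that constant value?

-480

First differences: -322, -1676, -5298, -12892, -26642, -49212, -83746
Second differences: -1354, -3622, -7594, -13750, -22570, -34534
Third differences: -2268, -3972, -6156, -8820, -11964
Fourth differences: -1704, -2184, -2664, -3144
Fifth differences: -480, -480, -480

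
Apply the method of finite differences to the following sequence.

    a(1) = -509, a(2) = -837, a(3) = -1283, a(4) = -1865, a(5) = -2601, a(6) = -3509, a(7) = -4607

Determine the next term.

D1: -328 , -446 , -582 , -736 , -908 , -1098
D2: -118 , -136 , -154 , -172 , -190
D3: -18 , -18 , -18 , -18
Constant third difference = -18, so extend:
-190 − 18 = -208;  -1098 − 208 = -1306;  -4607 − 1306 = -5913

-5913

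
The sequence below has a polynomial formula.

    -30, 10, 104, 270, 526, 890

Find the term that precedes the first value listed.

-34

40, 94, 166, 256, 364
54, 72, 90, 108
18, 18, 18
The third differences are constant at 18.
Work back: 54 − 18 = 36;  40 − 36 = 4;  -30 − 4 = -34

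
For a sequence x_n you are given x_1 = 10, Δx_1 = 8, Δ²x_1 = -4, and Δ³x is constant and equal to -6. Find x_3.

22

Build the table forward from the leading diagonal:
Third differences: -6, -6, -6
Second differences: -4, -10, -16
First differences: 8, 4, -6
x: 10, 18, 22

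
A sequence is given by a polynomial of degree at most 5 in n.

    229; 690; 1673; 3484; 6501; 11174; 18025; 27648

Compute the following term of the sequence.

461 , 983 , 1811 , 3017 , 4673 , 6851 , 9623
522 , 828 , 1206 , 1656 , 2178 , 2772
306 , 378 , 450 , 522 , 594
72 , 72 , 72 , 72
Fourth differences constant at 72.
594 + 72 = 666;  2772 + 666 = 3438;  9623 + 3438 = 13061;  27648 + 13061 = 40709

40709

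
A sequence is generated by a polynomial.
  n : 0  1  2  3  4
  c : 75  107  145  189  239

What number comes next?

295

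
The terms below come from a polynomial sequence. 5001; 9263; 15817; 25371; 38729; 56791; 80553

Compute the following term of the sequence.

D1: 4262 , 6554 , 9554 , 13358 , 18062 , 23762
D2: 2292 , 3000 , 3804 , 4704 , 5700
D3: 708 , 804 , 900 , 996
D4: 96 , 96 , 96
Fourth differences constant at 96.
996 + 96 = 1092;  5700 + 1092 = 6792;  23762 + 6792 = 30554;  80553 + 30554 = 111107

111107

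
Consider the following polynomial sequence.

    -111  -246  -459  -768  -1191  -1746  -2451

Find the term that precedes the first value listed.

-36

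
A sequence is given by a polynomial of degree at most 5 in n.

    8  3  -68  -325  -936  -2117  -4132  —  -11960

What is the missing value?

-7293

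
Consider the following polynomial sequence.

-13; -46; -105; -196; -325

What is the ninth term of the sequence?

First differences: -33 , -59 , -91 , -129
Second differences: -26 , -32 , -38
Third differences: -6 , -6
Constant third difference = -6, so extend:
-38 − 6 = -44;  -129 − 44 = -173;  -325 − 173 = -498
-44 − 6 = -50;  -173 − 50 = -223;  -498 − 223 = -721
-50 − 6 = -56;  -223 − 56 = -279;  -721 − 279 = -1000
-56 − 6 = -62;  -279 − 62 = -341;  -1000 − 341 = -1341

-1341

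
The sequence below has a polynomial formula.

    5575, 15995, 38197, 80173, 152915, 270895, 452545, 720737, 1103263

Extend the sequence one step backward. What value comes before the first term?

1465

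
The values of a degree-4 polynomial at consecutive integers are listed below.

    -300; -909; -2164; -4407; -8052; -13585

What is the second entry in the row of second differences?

First differences: -609, -1255, -2243, -3645, -5533
Second differences: -646, -988, -1402, -1888
Third differences: -342, -414, -486
Fourth differences: -72, -72

-988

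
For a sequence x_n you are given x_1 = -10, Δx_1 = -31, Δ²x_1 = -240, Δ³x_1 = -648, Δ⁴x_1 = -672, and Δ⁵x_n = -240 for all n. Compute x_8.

Build the table forward from the leading diagonal:
Fifth differences: -240  -240  -240  -240  -240  -240  -240  -240
Fourth differences: -672  -912  -1152  -1392  -1632  -1872  -2112  -2352
Third differences: -648  -1320  -2232  -3384  -4776  -6408  -8280  -10392
Second differences: -240  -888  -2208  -4440  -7824  -12600  -19008  -27288
First differences: -31  -271  -1159  -3367  -7807  -15631  -28231  -47239
x: -10  -41  -312  -1471  -4838  -12645  -28276  -56507

-56507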